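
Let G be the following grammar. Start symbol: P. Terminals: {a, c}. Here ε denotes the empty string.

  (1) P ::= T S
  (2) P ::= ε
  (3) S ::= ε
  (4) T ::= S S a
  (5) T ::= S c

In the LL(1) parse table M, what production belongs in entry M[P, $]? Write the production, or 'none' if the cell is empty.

FIRST(S) = {ε}
FIRST(T) = {a, c}  (via S S a, S c)
FIRST(P) = {ε, a, c}  (via T S)
FOLLOW(P) includes $ since P is the start symbol.
FOLLOW(P): P appears on no right-hand side. Thus FOLLOW(P) = {$}.
For P ::= T S: FIRST(T S) = {a, c}, so it goes in M[P, t] for t ∈ {a, c}.
For P ::= ε: FIRST(ε) = {ε}, so it goes in M[P, t] for t ∈ {}; since ε ∈ FIRST, also for every t ∈ FOLLOW(P) = {$}.

P ::= ε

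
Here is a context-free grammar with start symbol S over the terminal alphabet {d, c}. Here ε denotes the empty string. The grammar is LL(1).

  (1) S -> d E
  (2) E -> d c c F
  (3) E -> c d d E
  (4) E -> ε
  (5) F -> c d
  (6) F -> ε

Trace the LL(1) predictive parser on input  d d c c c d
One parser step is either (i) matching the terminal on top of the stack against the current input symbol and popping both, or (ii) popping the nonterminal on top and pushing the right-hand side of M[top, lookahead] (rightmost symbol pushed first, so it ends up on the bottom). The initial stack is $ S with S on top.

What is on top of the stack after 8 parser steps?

d

     Stack      Input          Action
  1  $ S        d d c c c d $  expand S -> d E
  2  $ E d      d d c c c d $  match d
  3  $ E        d c c c d $    expand E -> d c c F
  4  $ F c c d  d c c c d $    match d
  5  $ F c c    c c c d $      match c
  6  $ F c      c c d $        match c
  7  $ F        c d $          expand F -> c d
  8  $ d c      c d $          match c
Stack after step 8: $ d (top = d).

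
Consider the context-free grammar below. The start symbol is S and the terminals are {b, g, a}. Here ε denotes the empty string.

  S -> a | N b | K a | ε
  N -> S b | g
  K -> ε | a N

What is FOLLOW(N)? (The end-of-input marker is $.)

FIRST(K): from K->ε we get {ε}; from K->a N we get {a}. So FIRST(K) = {ε, a}.
FIRST(S): from S->a we get {a}; from S->N b we get {a, b, g}; from S->K a we get {a}; from S->ε we get {ε}. So FIRST(S) = {ε, a, b, g}.
FIRST(N): from N->S b we get {a, b, g}; from N->g we get {g}. So FIRST(N) = {a, b, g}.
FOLLOW(S) includes $ since S is the start symbol.
FOLLOW(S): in N->S b, S is followed by b with FIRST {b}. Thus FOLLOW(S) = {$, b}.
FOLLOW(K): in S->K a, K is followed by a with FIRST {a}. Thus FOLLOW(K) = {a}.
FOLLOW(N): in S->N b, N is followed by b with FIRST {b}; in K->a N, the suffix after N is empty, so FOLLOW(N) ⊇ FOLLOW(K) = {a}. Thus FOLLOW(N) = {a, b}.

{a, b}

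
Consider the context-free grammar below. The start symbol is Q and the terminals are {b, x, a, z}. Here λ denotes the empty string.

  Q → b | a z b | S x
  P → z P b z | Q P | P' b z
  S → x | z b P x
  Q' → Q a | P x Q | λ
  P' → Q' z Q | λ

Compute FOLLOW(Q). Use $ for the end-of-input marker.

FIRST(S): from S→x we get {x}; from S→z b P x we get {z}. So FIRST(S) = {x, z}.
FIRST(Q): from Q→b we get {b}; from Q→a z b we get {a}; from Q→S x we get {x, z}. So FIRST(Q) = {a, b, x, z}.
FIRST(P): from P→z P b z we get {z}; from P→Q P we get {a, b, x, z}; from P→P' b z we get {a, b, x, z}. So FIRST(P) = {a, b, x, z}.
FIRST(Q'): from Q'→Q a we get {a, b, x, z}; from Q'→P x Q we get {a, b, x, z}; from Q'→λ we get {λ}. So FIRST(Q') = {λ, a, b, x, z}.
FIRST(P'): from P'→Q' z Q we get {a, b, x, z}; from P'→λ we get {λ}. So FIRST(P') = {λ, a, b, x, z}.
FOLLOW(Q) includes $ since Q is the start symbol.
FOLLOW(P): in P→z P b z, P is followed by b z with FIRST {b}; in P→Q P, the suffix after P is empty (adds nothing new); in S→z b P x, P is followed by x with FIRST {x}; in Q'→P x Q, P is followed by x Q with FIRST {x}. Thus FOLLOW(P) = {b, x}.
FOLLOW(S): in Q→S x, S is followed by x with FIRST {x}. Thus FOLLOW(S) = {x}.
FOLLOW(Q'): in P'→Q' z Q, Q' is followed by z Q with FIRST {z}. Thus FOLLOW(Q') = {z}.
FOLLOW(P'): in P→P' b z, P' is followed by b z with FIRST {b}. Thus FOLLOW(P') = {b}.
FOLLOW(Q): in P→Q P, Q is followed by P with FIRST {a, b, x, z}; in Q'→Q a, Q is followed by a with FIRST {a}; in Q'→P x Q, the suffix after Q is empty, so FOLLOW(Q) ⊇ FOLLOW(Q') = {z}; in P'→Q' z Q, the suffix after Q is empty, so FOLLOW(Q) ⊇ FOLLOW(P') = {b}. Thus FOLLOW(Q) = {$, a, b, x, z}.

{$, a, b, x, z}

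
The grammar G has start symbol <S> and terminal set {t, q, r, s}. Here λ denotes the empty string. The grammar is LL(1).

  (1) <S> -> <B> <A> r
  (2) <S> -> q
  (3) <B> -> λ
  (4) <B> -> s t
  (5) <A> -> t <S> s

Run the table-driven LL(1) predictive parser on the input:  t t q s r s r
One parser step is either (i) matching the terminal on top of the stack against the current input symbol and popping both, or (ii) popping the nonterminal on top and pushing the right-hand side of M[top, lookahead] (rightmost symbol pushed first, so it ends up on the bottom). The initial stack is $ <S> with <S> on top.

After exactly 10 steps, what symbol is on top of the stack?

step 1: stack=$ <S>  input=t t q s r s r $  — expand <S> -> <B> <A> r
step 2: stack=$ r <A> <B>  input=t t q s r s r $  — expand <B> -> λ
step 3: stack=$ r <A>  input=t t q s r s r $  — expand <A> -> t <S> s
step 4: stack=$ r s <S> t  input=t t q s r s r $  — match t
step 5: stack=$ r s <S>  input=t q s r s r $  — expand <S> -> <B> <A> r
step 6: stack=$ r s r <A> <B>  input=t q s r s r $  — expand <B> -> λ
step 7: stack=$ r s r <A>  input=t q s r s r $  — expand <A> -> t <S> s
step 8: stack=$ r s r s <S> t  input=t q s r s r $  — match t
step 9: stack=$ r s r s <S>  input=q s r s r $  — expand <S> -> q
step 10: stack=$ r s r s q  input=q s r s r $  — match q
Stack after step 10: $ r s r s (top = s).

s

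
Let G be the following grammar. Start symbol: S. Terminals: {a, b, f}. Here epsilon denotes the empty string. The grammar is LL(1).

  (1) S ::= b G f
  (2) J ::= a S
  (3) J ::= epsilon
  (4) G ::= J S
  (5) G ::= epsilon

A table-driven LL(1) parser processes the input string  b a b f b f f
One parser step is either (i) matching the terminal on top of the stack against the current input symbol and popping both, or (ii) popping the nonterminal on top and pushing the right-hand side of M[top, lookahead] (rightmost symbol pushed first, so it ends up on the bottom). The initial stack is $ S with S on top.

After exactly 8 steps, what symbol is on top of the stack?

     Stack        Input            Action
  1  $ S          b a b f b f f $  expand S ::= b G f
  2  $ f G b      b a b f b f f $  match b
  3  $ f G        a b f b f f $    expand G ::= J S
  4  $ f S J      a b f b f f $    expand J ::= a S
  5  $ f S S a    a b f b f f $    match a
  6  $ f S S      b f b f f $      expand S ::= b G f
  7  $ f S f G b  b f b f f $      match b
  8  $ f S f G    f b f f $        expand G ::= epsilon
Stack after step 8: $ f S f (top = f).

f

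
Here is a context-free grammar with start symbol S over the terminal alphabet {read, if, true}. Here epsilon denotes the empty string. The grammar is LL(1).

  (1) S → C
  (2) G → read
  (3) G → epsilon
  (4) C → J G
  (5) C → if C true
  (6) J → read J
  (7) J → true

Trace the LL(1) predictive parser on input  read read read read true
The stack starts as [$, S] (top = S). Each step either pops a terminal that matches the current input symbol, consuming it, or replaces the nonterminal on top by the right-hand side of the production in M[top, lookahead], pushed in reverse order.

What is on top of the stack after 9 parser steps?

     Stack       Input                       Action
  1  $ S         read read read read true $  expand S → C
  2  $ C         read read read read true $  expand C → J G
  3  $ G J       read read read read true $  expand J → read J
  4  $ G J read  read read read read true $  match read
  5  $ G J       read read read true $       expand J → read J
  6  $ G J read  read read read true $       match read
  7  $ G J       read read true $            expand J → read J
  8  $ G J read  read read true $            match read
  9  $ G J       read true $                 expand J → read J
Stack after step 9: $ G J read (top = read).

read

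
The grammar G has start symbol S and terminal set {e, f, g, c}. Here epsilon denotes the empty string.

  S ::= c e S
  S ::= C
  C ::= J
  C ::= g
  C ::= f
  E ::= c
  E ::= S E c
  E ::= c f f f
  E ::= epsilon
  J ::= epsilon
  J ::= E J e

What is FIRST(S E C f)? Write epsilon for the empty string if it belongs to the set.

{c, e, f, g}

FIRST(S) = {epsilon, c, e, f, g}  (via C)
FIRST(E) = {epsilon, c, e, f, g}  (via S E c)
FIRST(J) = {epsilon, c, e, f, g}  (via E J e)
FIRST(C) = {epsilon, c, e, f, g}  (via J)
FIRST(S E C f): take FIRST of each symbol in turn, carrying on past any symbol whose FIRST contains epsilon; result {c, e, f, g}.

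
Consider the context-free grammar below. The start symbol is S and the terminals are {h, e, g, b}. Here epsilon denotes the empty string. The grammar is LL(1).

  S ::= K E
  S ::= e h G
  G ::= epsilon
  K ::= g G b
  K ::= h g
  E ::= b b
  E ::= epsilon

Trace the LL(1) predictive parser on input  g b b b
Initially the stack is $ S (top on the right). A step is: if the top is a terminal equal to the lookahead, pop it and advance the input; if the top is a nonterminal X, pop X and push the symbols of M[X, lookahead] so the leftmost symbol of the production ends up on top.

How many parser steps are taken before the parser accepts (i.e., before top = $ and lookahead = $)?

step 1: stack=$ S  input=g b b b $  — expand S ::= K E
step 2: stack=$ E K  input=g b b b $  — expand K ::= g G b
step 3: stack=$ E b G g  input=g b b b $  — match g
step 4: stack=$ E b G  input=b b b $  — expand G ::= epsilon
step 5: stack=$ E b  input=b b b $  — match b
step 6: stack=$ E  input=b b $  — expand E ::= b b
step 7: stack=$ b b  input=b b $  — match b
step 8: stack=$ b  input=b $  — match b
Accept reached after 8 steps.

8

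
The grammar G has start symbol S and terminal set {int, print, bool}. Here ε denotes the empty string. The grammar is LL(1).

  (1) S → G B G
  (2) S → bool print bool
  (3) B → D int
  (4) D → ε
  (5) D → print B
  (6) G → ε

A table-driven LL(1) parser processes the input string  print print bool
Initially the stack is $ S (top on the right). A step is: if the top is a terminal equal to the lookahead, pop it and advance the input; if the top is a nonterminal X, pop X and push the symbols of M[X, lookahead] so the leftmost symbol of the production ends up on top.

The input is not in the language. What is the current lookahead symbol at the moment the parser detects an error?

     Stack                Input               Action
  1  $ S                  print print bool $  expand S → G B G
  2  $ G B G              print print bool $  expand G → ε
  3  $ G B                print print bool $  expand B → D int
  4  $ G int D            print print bool $  expand D → print B
  5  $ G int B print      print print bool $  match print
  6  $ G int B            print bool $        expand B → D int
  7  $ G int int D        print bool $        expand D → print B
  8  $ G int int B print  print bool $        match print
  9  $ G int int B        bool $              error: M[B, bool] is empty

bool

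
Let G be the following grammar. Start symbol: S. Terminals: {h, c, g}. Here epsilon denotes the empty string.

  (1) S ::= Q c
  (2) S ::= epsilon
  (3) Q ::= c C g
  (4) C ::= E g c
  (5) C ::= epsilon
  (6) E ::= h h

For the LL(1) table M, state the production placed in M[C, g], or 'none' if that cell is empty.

C ::= epsilon

FIRST(Q): from Q::=c C g we get {c}. So FIRST(Q) = {c}.
FIRST(E): from E::=h h we get {h}. So FIRST(E) = {h}.
FIRST(S): from S::=Q c we get {c}; from S::=epsilon we get {epsilon}. So FIRST(S) = {epsilon, c}.
FIRST(C): from C::=E g c we get {h}; from C::=epsilon we get {epsilon}. So FIRST(C) = {epsilon, h}.
FOLLOW(S) includes $ since S is the start symbol.
FOLLOW(C): in Q::=c C g, C is followed by g with FIRST {g}. Thus FOLLOW(C) = {g}.
For C ::= E g c: FIRST(E g c) = {h}, so it goes in M[C, t] for t ∈ {h}.
For C ::= epsilon: FIRST(epsilon) = {epsilon}, so it goes in M[C, t] for t ∈ {}; since epsilon ∈ FIRST, also for every t ∈ FOLLOW(C) = {g}.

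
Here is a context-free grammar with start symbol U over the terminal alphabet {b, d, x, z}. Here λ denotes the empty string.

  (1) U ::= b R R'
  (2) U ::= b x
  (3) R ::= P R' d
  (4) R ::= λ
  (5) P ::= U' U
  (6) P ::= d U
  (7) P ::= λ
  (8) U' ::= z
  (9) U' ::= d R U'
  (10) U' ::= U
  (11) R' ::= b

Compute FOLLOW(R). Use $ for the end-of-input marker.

{b, d, z}

FIRST(U) = {b}
FIRST(R') = {b}
FIRST(U') = {b, d, z}  (via U)
FIRST(P) = {λ, b, d, z}  (via U' U)
FIRST(R) = {λ, b, d, z}  (via P R' d)
FOLLOW(U) includes $ since U is the start symbol.
FOLLOW(R): in U::=b R R', R is followed by R' with FIRST {b}; in U'::=d R U', R is followed by U' with FIRST {b, d, z}. Thus FOLLOW(R) = {b, d, z}.
FOLLOW(P): in R::=P R' d, P is followed by R' d with FIRST {b}. Thus FOLLOW(P) = {b}.
FOLLOW(U'): in P::=U' U, U' is followed by U with FIRST {b}; in U'::=d R U', the suffix after U' is empty (adds nothing new). Thus FOLLOW(U') = {b}.
FOLLOW(U): in P::=U' U, the suffix after U is empty, so FOLLOW(U) ⊇ FOLLOW(P) = {b}; in P::=d U, the suffix after U is empty, so FOLLOW(U) ⊇ FOLLOW(P) = {b}; in U'::=U, the suffix after U is empty, so FOLLOW(U) ⊇ FOLLOW(U') = {b}. Thus FOLLOW(U) = {$, b}.
FOLLOW(R'): in U::=b R R', the suffix after R' is empty, so FOLLOW(R') ⊇ FOLLOW(U) = {$, b}; in R::=P R' d, R' is followed by d with FIRST {d}. Thus FOLLOW(R') = {$, b, d}.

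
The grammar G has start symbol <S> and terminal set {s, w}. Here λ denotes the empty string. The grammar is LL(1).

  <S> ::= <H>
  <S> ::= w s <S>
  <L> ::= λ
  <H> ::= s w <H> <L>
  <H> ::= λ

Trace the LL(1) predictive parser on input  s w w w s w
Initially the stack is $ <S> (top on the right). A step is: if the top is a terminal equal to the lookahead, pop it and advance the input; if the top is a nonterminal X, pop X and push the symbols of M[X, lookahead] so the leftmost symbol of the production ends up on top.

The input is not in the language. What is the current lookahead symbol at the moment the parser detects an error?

w

step 1: stack=$ <S>  input=s w w w s w $  — expand <S> ::= <H>
step 2: stack=$ <H>  input=s w w w s w $  — expand <H> ::= s w <H> <L>
step 3: stack=$ <L> <H> w s  input=s w w w s w $  — match s
step 4: stack=$ <L> <H> w  input=w w w s w $  — match w
step 5: stack=$ <L> <H>  input=w w s w $  — error: M[<H>, w] is empty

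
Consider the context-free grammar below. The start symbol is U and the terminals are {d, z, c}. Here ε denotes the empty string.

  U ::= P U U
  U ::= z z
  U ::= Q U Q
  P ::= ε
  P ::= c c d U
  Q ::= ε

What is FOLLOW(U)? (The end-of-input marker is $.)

{$, c, z}

FIRST(P): from P::=ε we get {ε}; from P::=c c d U we get {c}. So FIRST(P) = {ε, c}.
FIRST(Q): from Q::=ε we get {ε}. So FIRST(Q) = {ε}.
FIRST(U): from U::=P U U we get {c, z}; from U::=z z we get {z}; from U::=Q U Q we get {c, z}. So FIRST(U) = {c, z}.
FOLLOW(U) includes $ since U is the start symbol.
FOLLOW(P): in U::=P U U, P is followed by U U with FIRST {c, z}. Thus FOLLOW(P) = {c, z}.
FOLLOW(U): in U::=P U U (occurrence 1), U is followed by U with FIRST {c, z}; in U::=P U U (occurrence 2), the suffix after U is empty (adds nothing new); in U::=Q U Q, U is followed by Q with FIRST {ε}; in U::=Q U Q, the suffix after U is nullable (adds nothing new); in P::=c c d U, the suffix after U is empty, so FOLLOW(U) ⊇ FOLLOW(P) = {c, z}. Thus FOLLOW(U) = {$, c, z}.
FOLLOW(Q): in U::=Q U Q (occurrence 1), Q is followed by U Q with FIRST {c, z}; in U::=Q U Q (occurrence 2), the suffix after Q is empty, so FOLLOW(Q) ⊇ FOLLOW(U) = {$, c, z}. Thus FOLLOW(Q) = {$, c, z}.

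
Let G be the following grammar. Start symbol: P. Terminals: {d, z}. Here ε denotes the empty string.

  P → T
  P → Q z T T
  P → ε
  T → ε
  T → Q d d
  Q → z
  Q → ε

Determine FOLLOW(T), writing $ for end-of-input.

FIRST(Q) = {ε, z}
FIRST(T) = {ε, d, z}  (via Q d d)
FIRST(P) = {ε, d, z}  (via T, Q z T T)
FOLLOW(P) includes $ since P is the start symbol.
FOLLOW(P): P appears on no right-hand side. Thus FOLLOW(P) = {$}.
FOLLOW(T): in P→T, the suffix after T is empty, so FOLLOW(T) ⊇ FOLLOW(P) = {$}; in P→Q z T T (occurrence 1), T is followed by T with FIRST {ε, d, z}; in P→Q z T T (occurrence 1), the suffix after T is nullable, so FOLLOW(T) ⊇ FOLLOW(P) = {$}; in P→Q z T T (occurrence 2), the suffix after T is empty, so FOLLOW(T) ⊇ FOLLOW(P) = {$}. Thus FOLLOW(T) = {$, d, z}.
FOLLOW(Q): in P→Q z T T, Q is followed by z T T with FIRST {z}; in T→Q d d, Q is followed by d d with FIRST {d}. Thus FOLLOW(Q) = {d, z}.

{$, d, z}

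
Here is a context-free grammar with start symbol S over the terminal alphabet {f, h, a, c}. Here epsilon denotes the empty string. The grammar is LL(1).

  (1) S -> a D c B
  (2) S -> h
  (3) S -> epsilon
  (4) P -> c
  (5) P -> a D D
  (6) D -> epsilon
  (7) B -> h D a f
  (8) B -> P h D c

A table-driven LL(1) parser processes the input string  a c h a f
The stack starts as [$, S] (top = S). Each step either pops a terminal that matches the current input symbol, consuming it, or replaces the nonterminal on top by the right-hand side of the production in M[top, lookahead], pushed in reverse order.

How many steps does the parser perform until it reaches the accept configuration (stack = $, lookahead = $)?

9

     Stack      Input        Action
  1  $ S        a c h a f $  expand S -> a D c B
  2  $ B c D a  a c h a f $  match a
  3  $ B c D    c h a f $    expand D -> epsilon
  4  $ B c      c h a f $    match c
  5  $ B        h a f $      expand B -> h D a f
  6  $ f a D h  h a f $      match h
  7  $ f a D    a f $        expand D -> epsilon
  8  $ f a      a f $        match a
  9  $ f        f $          match f
Accept reached after 9 steps.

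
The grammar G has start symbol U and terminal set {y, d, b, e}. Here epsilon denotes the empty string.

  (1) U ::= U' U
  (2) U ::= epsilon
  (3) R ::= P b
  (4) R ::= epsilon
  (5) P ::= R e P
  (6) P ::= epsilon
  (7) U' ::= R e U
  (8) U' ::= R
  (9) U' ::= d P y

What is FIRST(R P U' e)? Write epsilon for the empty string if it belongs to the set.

FIRST(U): from U::=U' U we get {epsilon, b, d, e}; from U::=epsilon we get {epsilon}. So FIRST(U) = {epsilon, b, d, e}.
FIRST(R): from R::=P b we get {b, e}; from R::=epsilon we get {epsilon}. So FIRST(R) = {epsilon, b, e}.
FIRST(P): from P::=R e P we get {b, e}; from P::=epsilon we get {epsilon}. So FIRST(P) = {epsilon, b, e}.
FIRST(U'): from U'::=R e U we get {b, e}; from U'::=R we get {epsilon, b, e}; from U'::=d P y we get {d}. So FIRST(U') = {epsilon, b, d, e}.
FIRST(R P U' e): take FIRST of each symbol in turn, carrying on past any symbol whose FIRST contains epsilon; result {b, d, e}.

{b, d, e}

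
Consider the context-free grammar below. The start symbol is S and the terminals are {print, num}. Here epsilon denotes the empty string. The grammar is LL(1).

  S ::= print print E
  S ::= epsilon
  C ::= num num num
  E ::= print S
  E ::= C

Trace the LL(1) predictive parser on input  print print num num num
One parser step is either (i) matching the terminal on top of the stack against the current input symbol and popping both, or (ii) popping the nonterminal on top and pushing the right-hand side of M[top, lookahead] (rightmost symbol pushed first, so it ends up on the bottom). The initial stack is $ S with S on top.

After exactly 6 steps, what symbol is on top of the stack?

step 1: stack=$ S  input=print print num num num $  — expand S ::= print print E
step 2: stack=$ E print print  input=print print num num num $  — match print
step 3: stack=$ E print  input=print num num num $  — match print
step 4: stack=$ E  input=num num num $  — expand E ::= C
step 5: stack=$ C  input=num num num $  — expand C ::= num num num
step 6: stack=$ num num num  input=num num num $  — match num
Stack after step 6: $ num num (top = num).

num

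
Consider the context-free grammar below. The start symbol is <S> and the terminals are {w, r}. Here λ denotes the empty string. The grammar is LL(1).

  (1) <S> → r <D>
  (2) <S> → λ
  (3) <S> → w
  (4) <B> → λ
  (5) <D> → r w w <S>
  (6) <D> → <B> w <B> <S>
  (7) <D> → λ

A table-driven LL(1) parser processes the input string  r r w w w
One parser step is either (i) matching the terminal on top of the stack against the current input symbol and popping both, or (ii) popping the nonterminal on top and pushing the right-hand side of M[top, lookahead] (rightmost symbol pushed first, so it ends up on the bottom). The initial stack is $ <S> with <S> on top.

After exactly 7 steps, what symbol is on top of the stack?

     Stack        Input        Action
  1  $ <S>        r r w w w $  expand <S> → r <D>
  2  $ <D> r      r r w w w $  match r
  3  $ <D>        r w w w $    expand <D> → r w w <S>
  4  $ <S> w w r  r w w w $    match r
  5  $ <S> w w    w w w $      match w
  6  $ <S> w      w w $        match w
  7  $ <S>        w $          expand <S> → w
Stack after step 7: $ w (top = w).

w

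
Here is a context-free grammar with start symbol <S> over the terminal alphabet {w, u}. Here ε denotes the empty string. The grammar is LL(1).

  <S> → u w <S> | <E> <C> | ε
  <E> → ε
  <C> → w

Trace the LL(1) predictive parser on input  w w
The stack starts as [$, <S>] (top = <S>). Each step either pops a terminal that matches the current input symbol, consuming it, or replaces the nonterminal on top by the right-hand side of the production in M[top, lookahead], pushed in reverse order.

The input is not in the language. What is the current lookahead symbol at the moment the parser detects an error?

     Stack      Input  Action
  1  $ <S>      w w $  expand <S> → <E> <C>
  2  $ <C> <E>  w w $  expand <E> → ε
  3  $ <C>      w w $  expand <C> → w
  4  $ w        w w $  match w
  5  $          w $    error: stack empty but input remains

w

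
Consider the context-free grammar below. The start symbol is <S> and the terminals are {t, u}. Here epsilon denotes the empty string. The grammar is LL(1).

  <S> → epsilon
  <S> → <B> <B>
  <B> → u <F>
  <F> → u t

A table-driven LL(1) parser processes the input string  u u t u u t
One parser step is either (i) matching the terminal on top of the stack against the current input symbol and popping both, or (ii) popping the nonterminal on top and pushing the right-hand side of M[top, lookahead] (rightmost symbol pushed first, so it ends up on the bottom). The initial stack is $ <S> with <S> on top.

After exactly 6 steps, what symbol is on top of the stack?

<B>

     Stack        Input          Action
  1  $ <S>        u u t u u t $  expand <S> → <B> <B>
  2  $ <B> <B>    u u t u u t $  expand <B> → u <F>
  3  $ <B> <F> u  u u t u u t $  match u
  4  $ <B> <F>    u t u u t $    expand <F> → u t
  5  $ <B> t u    u t u u t $    match u
  6  $ <B> t      t u u t $      match t
Stack after step 6: $ <B> (top = <B>).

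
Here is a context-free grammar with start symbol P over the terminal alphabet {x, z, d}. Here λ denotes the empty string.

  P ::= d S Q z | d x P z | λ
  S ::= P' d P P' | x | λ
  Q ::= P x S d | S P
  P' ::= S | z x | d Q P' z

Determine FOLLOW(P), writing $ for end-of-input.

{$, d, x, z}

FIRST(P): from P::=d S Q z we get {d}; from P::=d x P z we get {d}; from P::=λ we get {λ}. So FIRST(P) = {λ, d}.
FIRST(S): from S::=P' d P P' we get {d, x, z}; from S::=x we get {x}; from S::=λ we get {λ}. So FIRST(S) = {λ, d, x, z}.
FIRST(Q): from Q::=P x S d we get {d, x}; from Q::=S P we get {λ, d, x, z}. So FIRST(Q) = {λ, d, x, z}.
FIRST(P'): from P'::=S we get {λ, d, x, z}; from P'::=z x we get {z}; from P'::=d Q P' z we get {d}. So FIRST(P') = {λ, d, x, z}.
FOLLOW(P) includes $ since P is the start symbol.
FOLLOW(Q): in P::=d S Q z, Q is followed by z with FIRST {z}; in P'::=d Q P' z, Q is followed by P' z with FIRST {d, x, z}. Thus FOLLOW(Q) = {d, x, z}.
FOLLOW(P): in P::=d x P z, P is followed by z with FIRST {z}; in S::=P' d P P', P is followed by P' with FIRST {λ, d, x, z}; in S::=P' d P P', the suffix after P is nullable, so FOLLOW(P) ⊇ FOLLOW(S) = {d, x, z}; in Q::=P x S d, P is followed by x S d with FIRST {x}; in Q::=S P, the suffix after P is empty, so FOLLOW(P) ⊇ FOLLOW(Q) = {d, x, z}. Thus FOLLOW(P) = {$, d, x, z}.
FOLLOW(S): in P::=d S Q z, S is followed by Q z with FIRST {d, x, z}; in Q::=P x S d, S is followed by d with FIRST {d}; in Q::=S P, S is followed by P with FIRST {λ, d}; in Q::=S P, the suffix after S is nullable, so FOLLOW(S) ⊇ FOLLOW(Q) = {d, x, z}; in P'::=S, the suffix after S is empty, so FOLLOW(S) ⊇ FOLLOW(P') = {d, x, z}. Thus FOLLOW(S) = {d, x, z}.
FOLLOW(P'): in S::=P' d P P' (occurrence 1), P' is followed by d P P' with FIRST {d}; in S::=P' d P P' (occurrence 2), the suffix after P' is empty, so FOLLOW(P') ⊇ FOLLOW(S) = {d, x, z}; in P'::=d Q P' z, P' is followed by z with FIRST {z}. Thus FOLLOW(P') = {d, x, z}.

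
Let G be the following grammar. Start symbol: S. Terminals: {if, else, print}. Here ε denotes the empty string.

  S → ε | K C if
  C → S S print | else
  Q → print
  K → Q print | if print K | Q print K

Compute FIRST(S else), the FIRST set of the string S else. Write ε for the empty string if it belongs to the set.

{else, if, print}

FIRST(Q) = {print}
FIRST(K) = {if, print}  (via Q print, Q print K)
FIRST(S) = {ε, if, print}  (via K C if)
FIRST(C) = {else, if, print}  (via S S print)
FIRST(S else): take FIRST of each symbol in turn, carrying on past any symbol whose FIRST contains ε; result {else, if, print}.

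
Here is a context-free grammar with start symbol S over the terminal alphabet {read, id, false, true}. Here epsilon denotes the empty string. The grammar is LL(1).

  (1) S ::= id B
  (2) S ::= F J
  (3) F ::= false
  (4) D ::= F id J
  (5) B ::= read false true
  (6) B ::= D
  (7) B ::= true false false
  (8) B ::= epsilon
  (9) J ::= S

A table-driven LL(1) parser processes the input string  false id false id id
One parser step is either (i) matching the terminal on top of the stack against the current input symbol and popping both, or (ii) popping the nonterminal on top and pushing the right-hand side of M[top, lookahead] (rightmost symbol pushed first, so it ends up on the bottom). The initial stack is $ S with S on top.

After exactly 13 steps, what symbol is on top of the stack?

id

step 1: stack=$ S  input=false id false id id $  — expand S ::= F J
step 2: stack=$ J F  input=false id false id id $  — expand F ::= false
step 3: stack=$ J false  input=false id false id id $  — match false
step 4: stack=$ J  input=id false id id $  — expand J ::= S
step 5: stack=$ S  input=id false id id $  — expand S ::= id B
step 6: stack=$ B id  input=id false id id $  — match id
step 7: stack=$ B  input=false id id $  — expand B ::= D
step 8: stack=$ D  input=false id id $  — expand D ::= F id J
step 9: stack=$ J id F  input=false id id $  — expand F ::= false
step 10: stack=$ J id false  input=false id id $  — match false
step 11: stack=$ J id  input=id id $  — match id
step 12: stack=$ J  input=id $  — expand J ::= S
step 13: stack=$ S  input=id $  — expand S ::= id B
Stack after step 13: $ B id (top = id).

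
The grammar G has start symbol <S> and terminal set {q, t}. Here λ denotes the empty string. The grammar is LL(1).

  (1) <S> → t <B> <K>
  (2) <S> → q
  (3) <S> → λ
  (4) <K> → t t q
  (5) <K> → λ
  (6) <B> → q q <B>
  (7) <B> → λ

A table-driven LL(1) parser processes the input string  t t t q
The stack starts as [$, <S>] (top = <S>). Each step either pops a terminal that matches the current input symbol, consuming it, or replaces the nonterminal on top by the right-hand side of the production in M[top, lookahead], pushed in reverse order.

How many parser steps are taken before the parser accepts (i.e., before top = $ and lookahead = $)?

step 1: stack=$ <S>  input=t t t q $  — expand <S> → t <B> <K>
step 2: stack=$ <K> <B> t  input=t t t q $  — match t
step 3: stack=$ <K> <B>  input=t t q $  — expand <B> → λ
step 4: stack=$ <K>  input=t t q $  — expand <K> → t t q
step 5: stack=$ q t t  input=t t q $  — match t
step 6: stack=$ q t  input=t q $  — match t
step 7: stack=$ q  input=q $  — match q
Accept reached after 7 steps.

7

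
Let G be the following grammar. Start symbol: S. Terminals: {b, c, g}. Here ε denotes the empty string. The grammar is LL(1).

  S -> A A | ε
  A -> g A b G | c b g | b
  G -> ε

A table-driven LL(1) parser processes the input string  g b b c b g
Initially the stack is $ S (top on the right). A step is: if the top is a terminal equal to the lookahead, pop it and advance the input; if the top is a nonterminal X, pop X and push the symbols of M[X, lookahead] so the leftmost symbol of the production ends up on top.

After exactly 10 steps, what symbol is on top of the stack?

step 1: stack=$ S  input=g b b c b g $  — expand S -> A A
step 2: stack=$ A A  input=g b b c b g $  — expand A -> g A b G
step 3: stack=$ A G b A g  input=g b b c b g $  — match g
step 4: stack=$ A G b A  input=b b c b g $  — expand A -> b
step 5: stack=$ A G b b  input=b b c b g $  — match b
step 6: stack=$ A G b  input=b c b g $  — match b
step 7: stack=$ A G  input=c b g $  — expand G -> ε
step 8: stack=$ A  input=c b g $  — expand A -> c b g
step 9: stack=$ g b c  input=c b g $  — match c
step 10: stack=$ g b  input=b g $  — match b
Stack after step 10: $ g (top = g).

g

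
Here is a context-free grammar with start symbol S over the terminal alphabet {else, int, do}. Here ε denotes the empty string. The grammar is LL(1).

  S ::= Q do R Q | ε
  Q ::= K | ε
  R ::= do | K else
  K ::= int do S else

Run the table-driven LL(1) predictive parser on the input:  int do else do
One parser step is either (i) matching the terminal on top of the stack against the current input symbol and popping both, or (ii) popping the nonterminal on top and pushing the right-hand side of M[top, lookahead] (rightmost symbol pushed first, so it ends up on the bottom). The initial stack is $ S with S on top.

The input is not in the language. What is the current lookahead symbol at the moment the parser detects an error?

$

step 1: stack=$ S  input=int do else do $  — expand S ::= Q do R Q
step 2: stack=$ Q R do Q  input=int do else do $  — expand Q ::= K
step 3: stack=$ Q R do K  input=int do else do $  — expand K ::= int do S else
step 4: stack=$ Q R do else S do int  input=int do else do $  — match int
step 5: stack=$ Q R do else S do  input=do else do $  — match do
step 6: stack=$ Q R do else S  input=else do $  — expand S ::= ε
step 7: stack=$ Q R do else  input=else do $  — match else
step 8: stack=$ Q R do  input=do $  — match do
step 9: stack=$ Q R  input=$  — error: M[R, $] is empty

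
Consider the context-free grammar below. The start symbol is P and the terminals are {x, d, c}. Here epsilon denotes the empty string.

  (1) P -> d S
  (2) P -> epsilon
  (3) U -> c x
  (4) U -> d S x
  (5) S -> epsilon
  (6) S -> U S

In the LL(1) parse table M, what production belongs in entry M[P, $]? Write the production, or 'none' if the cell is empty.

FIRST(P) = {epsilon, d}
FIRST(U) = {c, d}
FIRST(S) = {epsilon, c, d}  (via U S)
FOLLOW(P) includes $ since P is the start symbol.
FOLLOW(P): P appears on no right-hand side. Thus FOLLOW(P) = {$}.
For P -> d S: FIRST(d S) = {d}, so it goes in M[P, t] for t ∈ {d}.
For P -> epsilon: FIRST(epsilon) = {epsilon}, so it goes in M[P, t] for t ∈ {}; since epsilon ∈ FIRST, also for every t ∈ FOLLOW(P) = {$}.

P -> epsilon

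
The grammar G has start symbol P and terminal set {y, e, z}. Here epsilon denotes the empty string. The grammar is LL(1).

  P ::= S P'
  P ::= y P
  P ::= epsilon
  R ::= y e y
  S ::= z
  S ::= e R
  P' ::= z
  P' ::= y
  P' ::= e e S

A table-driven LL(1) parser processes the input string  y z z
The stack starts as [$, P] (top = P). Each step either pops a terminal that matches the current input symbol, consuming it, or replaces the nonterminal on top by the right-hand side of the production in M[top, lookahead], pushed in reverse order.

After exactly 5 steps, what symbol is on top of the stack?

     Stack   Input    Action
  1  $ P     y z z $  expand P ::= y P
  2  $ P y   y z z $  match y
  3  $ P     z z $    expand P ::= S P'
  4  $ P' S  z z $    expand S ::= z
  5  $ P' z  z z $    match z
Stack after step 5: $ P' (top = P').

P'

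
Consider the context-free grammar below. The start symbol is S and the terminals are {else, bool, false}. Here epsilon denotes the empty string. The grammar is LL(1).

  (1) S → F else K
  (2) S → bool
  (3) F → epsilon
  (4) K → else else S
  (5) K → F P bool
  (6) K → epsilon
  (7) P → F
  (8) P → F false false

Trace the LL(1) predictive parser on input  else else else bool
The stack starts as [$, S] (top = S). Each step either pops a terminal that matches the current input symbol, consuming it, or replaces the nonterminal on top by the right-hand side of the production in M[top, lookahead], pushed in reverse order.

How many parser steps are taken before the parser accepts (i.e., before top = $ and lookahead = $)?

step 1: stack=$ S  input=else else else bool $  — expand S → F else K
step 2: stack=$ K else F  input=else else else bool $  — expand F → epsilon
step 3: stack=$ K else  input=else else else bool $  — match else
step 4: stack=$ K  input=else else bool $  — expand K → else else S
step 5: stack=$ S else else  input=else else bool $  — match else
step 6: stack=$ S else  input=else bool $  — match else
step 7: stack=$ S  input=bool $  — expand S → bool
step 8: stack=$ bool  input=bool $  — match bool
Accept reached after 8 steps.

8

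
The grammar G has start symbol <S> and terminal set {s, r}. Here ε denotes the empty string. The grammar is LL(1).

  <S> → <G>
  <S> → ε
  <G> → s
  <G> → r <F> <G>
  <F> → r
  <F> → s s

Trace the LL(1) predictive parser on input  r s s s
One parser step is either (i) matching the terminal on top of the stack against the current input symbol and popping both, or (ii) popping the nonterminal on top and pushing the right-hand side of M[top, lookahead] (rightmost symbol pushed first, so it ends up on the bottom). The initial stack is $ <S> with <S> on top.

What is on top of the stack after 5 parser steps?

     Stack        Input      Action
  1  $ <S>        r s s s $  expand <S> → <G>
  2  $ <G>        r s s s $  expand <G> → r <F> <G>
  3  $ <G> <F> r  r s s s $  match r
  4  $ <G> <F>    s s s $    expand <F> → s s
  5  $ <G> s s    s s s $    match s
Stack after step 5: $ <G> s (top = s).

s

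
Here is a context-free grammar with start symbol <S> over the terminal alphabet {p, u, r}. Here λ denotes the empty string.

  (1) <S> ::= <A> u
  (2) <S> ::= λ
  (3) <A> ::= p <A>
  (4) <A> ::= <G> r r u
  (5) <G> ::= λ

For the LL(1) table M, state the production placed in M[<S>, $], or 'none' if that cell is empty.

FIRST(<G>): from <G>::=λ we get {λ}. So FIRST(<G>) = {λ}.
FIRST(<A>): from <A>::=p <A> we get {p}; from <A>::=<G> r r u we get {r}. So FIRST(<A>) = {p, r}.
FIRST(<S>): from <S>::=<A> u we get {p, r}; from <S>::=λ we get {λ}. So FIRST(<S>) = {λ, p, r}.
FOLLOW(<S>) includes $ since <S> is the start symbol.
FOLLOW(<S>): <S> appears on no right-hand side. Thus FOLLOW(<S>) = {$}.
For <S> ::= <A> u: FIRST(<A> u) = {p, r}, so it goes in M[<S>, t] for t ∈ {p, r}.
For <S> ::= λ: FIRST(λ) = {λ}, so it goes in M[<S>, t] for t ∈ {}; since λ ∈ FIRST, also for every t ∈ FOLLOW(<S>) = {$}.

<S> ::= λ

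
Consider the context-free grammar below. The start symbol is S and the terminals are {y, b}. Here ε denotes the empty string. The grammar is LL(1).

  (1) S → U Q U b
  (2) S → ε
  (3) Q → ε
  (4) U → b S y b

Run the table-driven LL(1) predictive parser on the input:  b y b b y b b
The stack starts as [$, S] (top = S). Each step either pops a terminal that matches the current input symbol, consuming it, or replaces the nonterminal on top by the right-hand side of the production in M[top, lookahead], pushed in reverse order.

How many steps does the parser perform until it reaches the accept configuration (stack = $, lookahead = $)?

13

      Stack            Input            Action
   1  $ S              b y b b y b b $  expand S → U Q U b
   2  $ b U Q U        b y b b y b b $  expand U → b S y b
   3  $ b U Q b y S b  b y b b y b b $  match b
   4  $ b U Q b y S    y b b y b b $    expand S → ε
   5  $ b U Q b y      y b b y b b $    match y
   6  $ b U Q b        b b y b b $      match b
   7  $ b U Q          b y b b $        expand Q → ε
   8  $ b U            b y b b $        expand U → b S y b
   9  $ b b y S b      b y b b $        match b
  10  $ b b y S        y b b $          expand S → ε
  11  $ b b y          y b b $          match y
  12  $ b b            b b $            match b
  13  $ b              b $              match b
Accept reached after 13 steps.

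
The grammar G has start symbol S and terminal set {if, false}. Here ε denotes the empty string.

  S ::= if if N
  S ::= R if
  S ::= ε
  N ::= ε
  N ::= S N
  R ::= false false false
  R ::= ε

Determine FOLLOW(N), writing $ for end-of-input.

FIRST(R) = {ε, false}
FIRST(S) = {ε, false, if}  (via R if)
FIRST(N) = {ε, false, if}  (via S N)
FOLLOW(S) includes $ since S is the start symbol.
FOLLOW(R): in S::=R if, R is followed by if with FIRST {if}. Thus FOLLOW(R) = {if}.
FOLLOW(S): in N::=S N, S is followed by N with FIRST {ε, false, if}; in N::=S N, the suffix after S is nullable, so FOLLOW(S) ⊇ FOLLOW(N) = {$, false, if}. Thus FOLLOW(S) = {$, false, if}.
FOLLOW(N): in S::=if if N, the suffix after N is empty, so FOLLOW(N) ⊇ FOLLOW(S) = {$, false, if}; in N::=S N, the suffix after N is empty (adds nothing new). Thus FOLLOW(N) = {$, false, if}.

{$, false, if}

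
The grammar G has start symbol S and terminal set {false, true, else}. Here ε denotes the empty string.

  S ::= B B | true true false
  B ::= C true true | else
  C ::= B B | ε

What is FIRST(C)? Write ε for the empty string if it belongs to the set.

FIRST(S): from S::=B B we get {else, true}; from S::=true true false we get {true}. So FIRST(S) = {else, true}.
FIRST(B): from B::=C true true we get {else, true}; from B::=else we get {else}. So FIRST(B) = {else, true}.
FIRST(C): from C::=B B we get {else, true}; from C::=ε we get {ε}. So FIRST(C) = {ε, else, true}.

{ε, else, true}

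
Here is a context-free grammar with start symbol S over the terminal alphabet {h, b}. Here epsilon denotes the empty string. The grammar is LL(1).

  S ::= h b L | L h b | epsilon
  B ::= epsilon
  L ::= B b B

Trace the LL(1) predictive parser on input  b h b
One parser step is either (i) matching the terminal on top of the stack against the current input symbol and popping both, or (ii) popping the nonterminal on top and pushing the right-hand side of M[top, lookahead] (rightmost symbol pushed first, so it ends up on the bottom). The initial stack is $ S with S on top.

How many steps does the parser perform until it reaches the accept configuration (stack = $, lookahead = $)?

     Stack        Input    Action
  1  $ S          b h b $  expand S ::= L h b
  2  $ b h L      b h b $  expand L ::= B b B
  3  $ b h B b B  b h b $  expand B ::= epsilon
  4  $ b h B b    b h b $  match b
  5  $ b h B      h b $    expand B ::= epsilon
  6  $ b h        h b $    match h
  7  $ b          b $      match b
Accept reached after 7 steps.

7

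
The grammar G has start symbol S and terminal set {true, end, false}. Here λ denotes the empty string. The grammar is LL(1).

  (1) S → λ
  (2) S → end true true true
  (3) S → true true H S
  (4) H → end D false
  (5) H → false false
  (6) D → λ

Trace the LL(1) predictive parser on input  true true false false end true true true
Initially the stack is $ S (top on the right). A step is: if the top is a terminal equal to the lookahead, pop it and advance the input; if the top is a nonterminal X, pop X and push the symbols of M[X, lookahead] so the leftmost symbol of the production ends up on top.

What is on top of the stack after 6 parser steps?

step 1: stack=$ S  input=true true false false end true true true $  — expand S → true true H S
step 2: stack=$ S H true true  input=true true false false end true true true $  — match true
step 3: stack=$ S H true  input=true false false end true true true $  — match true
step 4: stack=$ S H  input=false false end true true true $  — expand H → false false
step 5: stack=$ S false false  input=false false end true true true $  — match false
step 6: stack=$ S false  input=false end true true true $  — match false
Stack after step 6: $ S (top = S).

S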